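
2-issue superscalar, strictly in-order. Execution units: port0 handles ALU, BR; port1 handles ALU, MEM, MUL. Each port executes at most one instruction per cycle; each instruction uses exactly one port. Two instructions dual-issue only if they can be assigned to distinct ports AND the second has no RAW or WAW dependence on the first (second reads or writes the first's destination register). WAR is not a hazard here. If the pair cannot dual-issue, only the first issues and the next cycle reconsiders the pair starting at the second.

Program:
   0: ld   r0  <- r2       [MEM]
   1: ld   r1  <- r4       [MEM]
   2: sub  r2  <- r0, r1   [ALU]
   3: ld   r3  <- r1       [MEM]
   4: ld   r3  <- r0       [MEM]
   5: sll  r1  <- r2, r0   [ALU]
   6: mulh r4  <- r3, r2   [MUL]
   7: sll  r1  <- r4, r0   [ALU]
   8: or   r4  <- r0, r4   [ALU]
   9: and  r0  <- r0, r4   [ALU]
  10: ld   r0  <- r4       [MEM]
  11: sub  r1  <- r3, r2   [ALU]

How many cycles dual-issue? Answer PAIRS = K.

PAIRS = 4

  cy0 -> i0 (ld) no-port MEM/MEM
  cy1 -> i1 (ld) RAW r1
  cy2 -> i2,i3 (sub+ld) dual
  cy3 -> i4,i5 (ld+sll) dual
  cy4 -> i6 (mulh) RAW r4
  cy5 -> i7,i8 (sll+or) dual
  cy6 -> i9 (and) WAW r0
  cy7 -> i10,i11 (ld+sub) dual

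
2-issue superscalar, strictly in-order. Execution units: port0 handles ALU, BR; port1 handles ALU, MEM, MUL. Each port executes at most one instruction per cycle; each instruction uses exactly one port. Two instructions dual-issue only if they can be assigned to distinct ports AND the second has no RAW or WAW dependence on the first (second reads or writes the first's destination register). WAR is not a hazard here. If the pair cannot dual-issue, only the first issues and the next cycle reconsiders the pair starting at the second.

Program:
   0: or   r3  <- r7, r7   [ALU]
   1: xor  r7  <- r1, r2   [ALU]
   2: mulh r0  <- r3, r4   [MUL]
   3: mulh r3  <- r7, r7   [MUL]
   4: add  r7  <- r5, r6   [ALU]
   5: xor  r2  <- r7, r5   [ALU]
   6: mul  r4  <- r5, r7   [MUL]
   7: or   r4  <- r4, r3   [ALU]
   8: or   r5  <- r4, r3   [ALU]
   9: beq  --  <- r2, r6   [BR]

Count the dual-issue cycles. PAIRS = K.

PAIRS = 4

0. or;xor @i0+i1  | dual
1. mulh @i2  | no-port MUL/MUL
2. mulh;add @i3+i4  | dual
3. xor;mul @i5+i6  | dual
4. or @i7  | RAW r4
5. or;beq @i8+i9  | dual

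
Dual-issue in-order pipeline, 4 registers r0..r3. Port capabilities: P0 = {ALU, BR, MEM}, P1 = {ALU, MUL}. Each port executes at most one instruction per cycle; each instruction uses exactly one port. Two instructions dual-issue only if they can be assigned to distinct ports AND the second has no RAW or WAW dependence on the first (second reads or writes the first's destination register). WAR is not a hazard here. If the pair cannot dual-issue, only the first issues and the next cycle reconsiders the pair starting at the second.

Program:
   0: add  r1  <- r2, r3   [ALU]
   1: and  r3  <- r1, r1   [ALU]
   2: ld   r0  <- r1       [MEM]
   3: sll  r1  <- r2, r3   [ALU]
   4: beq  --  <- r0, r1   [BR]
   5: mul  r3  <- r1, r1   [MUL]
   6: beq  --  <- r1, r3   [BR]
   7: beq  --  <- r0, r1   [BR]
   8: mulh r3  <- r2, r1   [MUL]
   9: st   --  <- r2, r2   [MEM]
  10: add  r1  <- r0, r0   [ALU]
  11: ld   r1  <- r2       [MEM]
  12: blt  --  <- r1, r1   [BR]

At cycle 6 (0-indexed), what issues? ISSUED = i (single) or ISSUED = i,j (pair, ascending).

  cy0 -> i0 (add.ALU) RAW r1
  cy1 -> i1/i2 (and.ALU/ld.MEM) pair
  cy2 -> i3 (sll.ALU) RAW r1
  cy3 -> i4/i5 (beq.BR/mul.MUL) pair
  cy4 -> i6 (beq.BR) no-port BR/BR
  cy5 -> i7/i8 (beq.BR/mulh.MUL) pair
  cy6 -> i9/i10 (st.MEM/add.ALU) pair
  cy7 -> i11 (ld.MEM) no-port MEM/BR
  cy8 -> i12 (blt.BR) tail

ISSUED = 9,10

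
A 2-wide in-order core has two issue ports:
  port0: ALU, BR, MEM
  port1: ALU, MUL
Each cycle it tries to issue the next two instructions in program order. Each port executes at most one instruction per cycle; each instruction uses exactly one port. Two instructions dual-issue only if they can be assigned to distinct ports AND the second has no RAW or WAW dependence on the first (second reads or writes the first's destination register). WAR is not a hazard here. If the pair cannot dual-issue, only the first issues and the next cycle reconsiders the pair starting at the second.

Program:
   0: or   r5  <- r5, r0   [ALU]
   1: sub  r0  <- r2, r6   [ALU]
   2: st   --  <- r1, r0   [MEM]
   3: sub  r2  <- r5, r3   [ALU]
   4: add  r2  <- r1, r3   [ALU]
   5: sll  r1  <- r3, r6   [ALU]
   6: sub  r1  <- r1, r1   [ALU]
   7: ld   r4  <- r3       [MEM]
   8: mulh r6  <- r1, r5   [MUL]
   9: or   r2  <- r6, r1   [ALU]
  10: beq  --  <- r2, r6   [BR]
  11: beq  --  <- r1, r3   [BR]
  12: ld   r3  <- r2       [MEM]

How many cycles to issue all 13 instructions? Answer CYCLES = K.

CYCLES = 9

c0: i0&i1 or sub  2-wide
c1: i2&i3 st sub  2-wide
c2: i4&i5 add sll  2-wide
c3: i6&i7 sub ld  2-wide
c4: i8 mulh  RAW r6
c5: i9 or  RAW r2
c6: i10 beq  no-port BR/BR
c7: i11 beq  no-port BR/MEM
c8: i12 ld  tail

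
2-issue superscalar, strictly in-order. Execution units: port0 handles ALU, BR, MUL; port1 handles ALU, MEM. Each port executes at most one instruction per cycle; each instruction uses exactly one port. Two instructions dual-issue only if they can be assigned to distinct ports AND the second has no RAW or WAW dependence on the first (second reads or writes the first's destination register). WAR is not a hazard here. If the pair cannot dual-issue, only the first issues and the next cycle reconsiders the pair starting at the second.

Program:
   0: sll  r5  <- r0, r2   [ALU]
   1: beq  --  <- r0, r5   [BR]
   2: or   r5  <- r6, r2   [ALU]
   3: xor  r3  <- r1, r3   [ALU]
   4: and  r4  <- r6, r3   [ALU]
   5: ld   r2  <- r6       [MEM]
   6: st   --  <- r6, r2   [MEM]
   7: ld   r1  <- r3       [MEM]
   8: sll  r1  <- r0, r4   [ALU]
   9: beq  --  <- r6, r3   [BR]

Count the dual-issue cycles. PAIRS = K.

[0] i0  sll.ALU  -- RAW r5
[1] i1+i2  beq.BR or.ALU  -- pair
[2] i3  xor.ALU  -- RAW r3
[3] i4+i5  and.ALU ld.MEM  -- pair
[4] i6  st.MEM  -- no-port MEM/MEM
[5] i7  ld.MEM  -- WAW r1
[6] i8+i9  sll.ALU beq.BR  -- pair

PAIRS = 3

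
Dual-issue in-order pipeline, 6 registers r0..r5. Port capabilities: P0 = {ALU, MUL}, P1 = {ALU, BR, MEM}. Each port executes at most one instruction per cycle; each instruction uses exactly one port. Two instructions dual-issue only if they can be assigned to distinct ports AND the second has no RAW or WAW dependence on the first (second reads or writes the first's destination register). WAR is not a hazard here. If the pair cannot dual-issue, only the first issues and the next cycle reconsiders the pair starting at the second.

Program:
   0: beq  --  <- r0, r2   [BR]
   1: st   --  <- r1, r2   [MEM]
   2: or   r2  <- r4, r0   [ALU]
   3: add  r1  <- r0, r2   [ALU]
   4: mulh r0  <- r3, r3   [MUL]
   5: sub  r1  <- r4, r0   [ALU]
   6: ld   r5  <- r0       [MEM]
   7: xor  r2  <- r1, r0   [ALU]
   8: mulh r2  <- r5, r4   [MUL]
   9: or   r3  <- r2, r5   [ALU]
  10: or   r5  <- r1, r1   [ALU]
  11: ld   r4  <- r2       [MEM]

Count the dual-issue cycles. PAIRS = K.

0. beq @i0  | no-port BR/MEM
1. st+or @i1,i2  | pair
2. add+mulh @i3,i4  | pair
3. sub+ld @i5,i6  | pair
4. xor @i7  | WAW r2
5. mulh @i8  | RAW r2
6. or+or @i9,i10  | pair
7. ld @i11  | tail

PAIRS = 4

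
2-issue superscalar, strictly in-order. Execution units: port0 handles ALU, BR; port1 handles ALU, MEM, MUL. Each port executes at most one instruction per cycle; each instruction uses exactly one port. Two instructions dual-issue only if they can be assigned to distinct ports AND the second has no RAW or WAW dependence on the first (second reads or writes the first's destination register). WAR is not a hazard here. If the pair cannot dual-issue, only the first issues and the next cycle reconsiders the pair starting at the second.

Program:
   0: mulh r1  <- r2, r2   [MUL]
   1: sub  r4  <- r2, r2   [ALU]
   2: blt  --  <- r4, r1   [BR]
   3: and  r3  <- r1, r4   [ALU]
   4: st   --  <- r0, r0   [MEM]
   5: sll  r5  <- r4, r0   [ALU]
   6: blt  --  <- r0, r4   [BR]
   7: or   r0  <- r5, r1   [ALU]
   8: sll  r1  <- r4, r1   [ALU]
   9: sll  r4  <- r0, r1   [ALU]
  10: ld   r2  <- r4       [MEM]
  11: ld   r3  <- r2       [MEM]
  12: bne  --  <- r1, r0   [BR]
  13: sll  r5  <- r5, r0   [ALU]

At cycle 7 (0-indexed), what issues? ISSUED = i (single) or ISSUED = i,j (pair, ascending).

ISSUED = 11,12

t=0 i0,i1:mulh sub ; 2-wide
t=1 i2,i3:blt and ; 2-wide
t=2 i4,i5:st sll ; 2-wide
t=3 i6,i7:blt or ; 2-wide
t=4 i8:sll ; RAW r1
t=5 i9:sll ; RAW r4
t=6 i10:ld ; no-port MEM/MEM
t=7 i11,i12:ld bne ; 2-wide
t=8 i13:sll ; tail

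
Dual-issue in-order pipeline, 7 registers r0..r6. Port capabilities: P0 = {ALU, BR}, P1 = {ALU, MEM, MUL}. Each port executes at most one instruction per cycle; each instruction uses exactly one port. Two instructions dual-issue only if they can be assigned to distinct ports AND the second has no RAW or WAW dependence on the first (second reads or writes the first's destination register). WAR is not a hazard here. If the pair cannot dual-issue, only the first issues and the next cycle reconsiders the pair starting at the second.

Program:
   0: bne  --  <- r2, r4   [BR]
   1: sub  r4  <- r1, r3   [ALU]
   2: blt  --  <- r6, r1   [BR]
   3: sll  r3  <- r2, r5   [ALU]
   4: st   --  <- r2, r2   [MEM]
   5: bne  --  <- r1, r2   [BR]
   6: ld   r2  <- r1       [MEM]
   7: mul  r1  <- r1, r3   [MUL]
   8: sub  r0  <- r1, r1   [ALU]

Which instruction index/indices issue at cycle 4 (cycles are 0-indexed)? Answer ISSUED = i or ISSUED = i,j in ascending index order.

ISSUED = 7

0. bne.BR;sub.ALU @i0,i1  | pair
1. blt.BR;sll.ALU @i2,i3  | pair
2. st.MEM;bne.BR @i4,i5  | pair
3. ld.MEM @i6  | no-port MEM/MUL
4. mul.MUL @i7  | RAW r1
5. sub.ALU @i8  | tail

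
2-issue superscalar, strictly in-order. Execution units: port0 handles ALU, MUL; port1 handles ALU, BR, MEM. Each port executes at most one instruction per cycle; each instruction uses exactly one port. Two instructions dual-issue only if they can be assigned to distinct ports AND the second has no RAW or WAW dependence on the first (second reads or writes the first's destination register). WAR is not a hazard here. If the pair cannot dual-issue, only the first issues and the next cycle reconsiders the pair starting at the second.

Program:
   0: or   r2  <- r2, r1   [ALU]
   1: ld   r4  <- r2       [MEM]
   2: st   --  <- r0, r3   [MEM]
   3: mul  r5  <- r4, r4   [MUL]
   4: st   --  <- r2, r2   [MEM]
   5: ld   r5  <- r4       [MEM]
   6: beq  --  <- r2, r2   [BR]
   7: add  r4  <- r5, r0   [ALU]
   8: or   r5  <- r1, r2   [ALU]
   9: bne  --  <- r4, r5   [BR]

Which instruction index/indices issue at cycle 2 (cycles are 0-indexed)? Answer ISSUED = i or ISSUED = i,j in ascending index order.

ISSUED = 2,3

[0] i0  or.ALU  -- RAW r2
[1] i1  ld.MEM  -- no-port MEM/MEM
[2] i2+i3  st.MEM mul.MUL  -- 2-wide
[3] i4  st.MEM  -- no-port MEM/MEM
[4] i5  ld.MEM  -- no-port MEM/BR
[5] i6+i7  beq.BR add.ALU  -- 2-wide
[6] i8  or.ALU  -- RAW r5
[7] i9  bne.BR  -- tail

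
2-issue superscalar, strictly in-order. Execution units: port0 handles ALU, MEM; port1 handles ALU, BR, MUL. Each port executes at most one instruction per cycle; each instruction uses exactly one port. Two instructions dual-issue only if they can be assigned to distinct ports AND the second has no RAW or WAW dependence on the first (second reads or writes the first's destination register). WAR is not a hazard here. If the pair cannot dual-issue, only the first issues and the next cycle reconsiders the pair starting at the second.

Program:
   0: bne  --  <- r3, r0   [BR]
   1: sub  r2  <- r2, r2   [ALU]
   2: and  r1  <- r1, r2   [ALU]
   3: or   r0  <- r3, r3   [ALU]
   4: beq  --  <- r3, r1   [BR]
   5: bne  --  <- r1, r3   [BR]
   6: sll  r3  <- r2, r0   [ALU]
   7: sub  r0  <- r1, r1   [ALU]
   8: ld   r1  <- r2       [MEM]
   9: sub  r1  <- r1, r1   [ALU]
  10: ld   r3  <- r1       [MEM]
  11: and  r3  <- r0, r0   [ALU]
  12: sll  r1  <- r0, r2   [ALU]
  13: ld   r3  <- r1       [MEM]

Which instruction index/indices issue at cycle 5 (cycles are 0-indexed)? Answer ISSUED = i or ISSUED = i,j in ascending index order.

ISSUED = 9

#0 head=0: bne.BR;sub.ALU i0&i1 dual
#1 head=2: and.ALU;or.ALU i2&i3 dual
#2 head=4: beq.BR i4 no-port BR/BR
#3 head=5: bne.BR;sll.ALU i5&i6 dual
#4 head=7: sub.ALU;ld.MEM i7&i8 dual
#5 head=9: sub.ALU i9 RAW r1
#6 head=10: ld.MEM i10 WAW r3
#7 head=11: and.ALU;sll.ALU i11&i12 dual
#8 head=13: ld.MEM i13 tail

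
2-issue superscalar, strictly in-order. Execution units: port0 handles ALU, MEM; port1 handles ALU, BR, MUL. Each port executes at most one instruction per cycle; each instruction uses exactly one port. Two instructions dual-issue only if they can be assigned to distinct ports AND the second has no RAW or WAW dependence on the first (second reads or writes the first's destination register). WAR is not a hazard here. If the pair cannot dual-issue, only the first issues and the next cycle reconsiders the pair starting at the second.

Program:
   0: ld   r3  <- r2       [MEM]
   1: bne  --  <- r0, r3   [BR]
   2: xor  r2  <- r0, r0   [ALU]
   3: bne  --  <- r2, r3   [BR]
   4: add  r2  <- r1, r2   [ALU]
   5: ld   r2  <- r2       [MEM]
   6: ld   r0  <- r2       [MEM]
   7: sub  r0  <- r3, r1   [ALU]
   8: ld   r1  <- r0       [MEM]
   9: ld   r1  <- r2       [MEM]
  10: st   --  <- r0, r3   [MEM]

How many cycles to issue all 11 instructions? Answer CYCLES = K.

c0: i0 ld.MEM  RAW r3
c1: i1+i2 bne.BR+xor.ALU  pair
c2: i3+i4 bne.BR+add.ALU  pair
c3: i5 ld.MEM  no-port MEM/MEM
c4: i6 ld.MEM  WAW r0
c5: i7 sub.ALU  RAW r0
c6: i8 ld.MEM  no-port MEM/MEM
c7: i9 ld.MEM  no-port MEM/MEM
c8: i10 st.MEM  tail

CYCLES = 9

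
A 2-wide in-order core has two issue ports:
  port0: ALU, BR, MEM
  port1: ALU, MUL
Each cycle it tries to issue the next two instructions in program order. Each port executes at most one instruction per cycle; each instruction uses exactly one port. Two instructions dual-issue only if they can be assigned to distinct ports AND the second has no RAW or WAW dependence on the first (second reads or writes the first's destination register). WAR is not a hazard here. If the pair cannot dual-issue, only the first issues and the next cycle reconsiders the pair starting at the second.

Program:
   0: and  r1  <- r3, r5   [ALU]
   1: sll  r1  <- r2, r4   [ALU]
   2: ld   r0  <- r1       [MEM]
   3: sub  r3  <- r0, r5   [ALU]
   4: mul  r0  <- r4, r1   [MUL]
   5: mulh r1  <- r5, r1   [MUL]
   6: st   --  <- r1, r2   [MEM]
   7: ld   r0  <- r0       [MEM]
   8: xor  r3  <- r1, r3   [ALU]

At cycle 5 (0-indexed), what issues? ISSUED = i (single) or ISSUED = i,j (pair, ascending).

[0] i0  and  -- WAW r1
[1] i1  sll  -- RAW r1
[2] i2  ld  -- RAW r0
[3] i3/i4  sub mul  -- pair
[4] i5  mulh  -- RAW r1
[5] i6  st  -- no-port MEM/MEM
[6] i7/i8  ld xor  -- pair

ISSUED = 6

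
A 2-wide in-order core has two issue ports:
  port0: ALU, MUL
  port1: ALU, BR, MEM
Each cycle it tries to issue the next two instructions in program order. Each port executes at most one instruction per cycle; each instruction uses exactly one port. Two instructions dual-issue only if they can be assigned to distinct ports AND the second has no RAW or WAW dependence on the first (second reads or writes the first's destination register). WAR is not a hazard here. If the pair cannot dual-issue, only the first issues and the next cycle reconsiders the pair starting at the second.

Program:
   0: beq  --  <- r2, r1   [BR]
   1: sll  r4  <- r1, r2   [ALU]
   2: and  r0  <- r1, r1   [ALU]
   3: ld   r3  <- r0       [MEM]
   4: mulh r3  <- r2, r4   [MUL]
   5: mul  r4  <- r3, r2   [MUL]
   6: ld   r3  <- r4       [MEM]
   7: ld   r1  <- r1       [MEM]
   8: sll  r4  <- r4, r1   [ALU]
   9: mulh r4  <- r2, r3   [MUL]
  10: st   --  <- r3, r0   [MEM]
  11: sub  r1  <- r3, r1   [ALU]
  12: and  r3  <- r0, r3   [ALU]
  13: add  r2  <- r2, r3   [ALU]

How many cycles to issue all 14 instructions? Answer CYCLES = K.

CYCLES = 11

t=0 i0+i1:beq sll ; 2-wide
t=1 i2:and ; RAW r0
t=2 i3:ld ; WAW r3
t=3 i4:mulh ; no-port MUL/MUL
t=4 i5:mul ; RAW r4
t=5 i6:ld ; no-port MEM/MEM
t=6 i7:ld ; RAW r1
t=7 i8:sll ; WAW r4
t=8 i9+i10:mulh st ; 2-wide
t=9 i11+i12:sub and ; 2-wide
t=10 i13:add ; tail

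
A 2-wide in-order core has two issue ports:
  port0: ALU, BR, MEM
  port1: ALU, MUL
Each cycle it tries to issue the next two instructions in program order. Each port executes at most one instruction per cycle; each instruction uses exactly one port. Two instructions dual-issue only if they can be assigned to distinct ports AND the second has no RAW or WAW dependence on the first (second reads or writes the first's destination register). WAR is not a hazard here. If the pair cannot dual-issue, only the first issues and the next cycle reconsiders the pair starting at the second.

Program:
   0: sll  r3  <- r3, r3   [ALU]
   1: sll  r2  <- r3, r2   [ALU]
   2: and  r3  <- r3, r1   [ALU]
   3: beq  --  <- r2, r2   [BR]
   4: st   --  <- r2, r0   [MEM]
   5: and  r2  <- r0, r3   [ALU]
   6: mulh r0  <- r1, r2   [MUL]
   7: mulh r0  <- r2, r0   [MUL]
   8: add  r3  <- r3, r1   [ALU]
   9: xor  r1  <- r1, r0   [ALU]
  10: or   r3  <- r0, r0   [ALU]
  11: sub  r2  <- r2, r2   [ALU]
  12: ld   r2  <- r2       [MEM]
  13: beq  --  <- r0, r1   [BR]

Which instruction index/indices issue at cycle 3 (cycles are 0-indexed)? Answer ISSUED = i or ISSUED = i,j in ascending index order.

#0 head=0: sll.ALU i0 RAW r3
#1 head=1: sll.ALU/and.ALU i1,i2 2-wide
#2 head=3: beq.BR i3 no-port BR/MEM
#3 head=4: st.MEM/and.ALU i4,i5 2-wide
#4 head=6: mulh.MUL i6 no-port MUL/MUL
#5 head=7: mulh.MUL/add.ALU i7,i8 2-wide
#6 head=9: xor.ALU/or.ALU i9,i10 2-wide
#7 head=11: sub.ALU i11 RAW+WAW r2
#8 head=12: ld.MEM i12 no-port MEM/BR
#9 head=13: beq.BR i13 tail

ISSUED = 4,5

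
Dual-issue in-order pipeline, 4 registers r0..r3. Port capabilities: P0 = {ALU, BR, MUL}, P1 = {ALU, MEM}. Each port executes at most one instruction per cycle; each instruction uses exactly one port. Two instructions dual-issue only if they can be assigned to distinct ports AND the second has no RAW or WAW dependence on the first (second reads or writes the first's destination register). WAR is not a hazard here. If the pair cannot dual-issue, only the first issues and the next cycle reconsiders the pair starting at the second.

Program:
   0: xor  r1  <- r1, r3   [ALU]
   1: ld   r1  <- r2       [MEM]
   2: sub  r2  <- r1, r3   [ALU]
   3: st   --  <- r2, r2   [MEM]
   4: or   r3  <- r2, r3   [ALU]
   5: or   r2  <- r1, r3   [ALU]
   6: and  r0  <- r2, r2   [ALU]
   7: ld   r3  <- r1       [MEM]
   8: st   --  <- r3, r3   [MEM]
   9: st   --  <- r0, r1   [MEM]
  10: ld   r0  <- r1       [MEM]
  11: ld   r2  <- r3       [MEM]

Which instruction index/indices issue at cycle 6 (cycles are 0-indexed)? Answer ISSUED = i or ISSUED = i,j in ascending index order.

ISSUED = 8

[0] i0  xor.ALU  -- WAW r1
[1] i1  ld.MEM  -- RAW r1
[2] i2  sub.ALU  -- RAW r2
[3] i3,i4  st.MEM or.ALU  -- 2-wide
[4] i5  or.ALU  -- RAW r2
[5] i6,i7  and.ALU ld.MEM  -- 2-wide
[6] i8  st.MEM  -- no-port MEM/MEM
[7] i9  st.MEM  -- no-port MEM/MEM
[8] i10  ld.MEM  -- no-port MEM/MEM
[9] i11  ld.MEM  -- tail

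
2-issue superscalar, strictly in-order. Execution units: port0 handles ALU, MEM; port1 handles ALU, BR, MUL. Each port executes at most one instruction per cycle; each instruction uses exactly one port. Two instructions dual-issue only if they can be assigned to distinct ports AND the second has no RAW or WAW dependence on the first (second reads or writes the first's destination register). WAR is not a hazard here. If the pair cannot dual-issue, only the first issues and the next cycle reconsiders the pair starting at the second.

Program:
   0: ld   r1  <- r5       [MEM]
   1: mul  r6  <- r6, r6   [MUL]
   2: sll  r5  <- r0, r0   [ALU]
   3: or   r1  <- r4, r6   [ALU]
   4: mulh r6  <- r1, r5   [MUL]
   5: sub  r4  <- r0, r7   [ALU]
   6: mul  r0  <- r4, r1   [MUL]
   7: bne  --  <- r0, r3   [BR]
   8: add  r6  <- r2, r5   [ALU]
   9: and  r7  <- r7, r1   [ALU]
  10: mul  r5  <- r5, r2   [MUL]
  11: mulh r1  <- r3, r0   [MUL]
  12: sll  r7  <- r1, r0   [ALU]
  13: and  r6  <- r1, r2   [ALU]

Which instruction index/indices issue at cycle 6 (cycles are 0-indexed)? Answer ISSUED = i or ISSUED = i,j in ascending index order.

ISSUED = 11

[0] i0/i1  ld+mul  -- dual
[1] i2/i3  sll+or  -- dual
[2] i4/i5  mulh+sub  -- dual
[3] i6  mul  -- no-port MUL/BR
[4] i7/i8  bne+add  -- dual
[5] i9/i10  and+mul  -- dual
[6] i11  mulh  -- RAW r1
[7] i12/i13  sll+and  -- dual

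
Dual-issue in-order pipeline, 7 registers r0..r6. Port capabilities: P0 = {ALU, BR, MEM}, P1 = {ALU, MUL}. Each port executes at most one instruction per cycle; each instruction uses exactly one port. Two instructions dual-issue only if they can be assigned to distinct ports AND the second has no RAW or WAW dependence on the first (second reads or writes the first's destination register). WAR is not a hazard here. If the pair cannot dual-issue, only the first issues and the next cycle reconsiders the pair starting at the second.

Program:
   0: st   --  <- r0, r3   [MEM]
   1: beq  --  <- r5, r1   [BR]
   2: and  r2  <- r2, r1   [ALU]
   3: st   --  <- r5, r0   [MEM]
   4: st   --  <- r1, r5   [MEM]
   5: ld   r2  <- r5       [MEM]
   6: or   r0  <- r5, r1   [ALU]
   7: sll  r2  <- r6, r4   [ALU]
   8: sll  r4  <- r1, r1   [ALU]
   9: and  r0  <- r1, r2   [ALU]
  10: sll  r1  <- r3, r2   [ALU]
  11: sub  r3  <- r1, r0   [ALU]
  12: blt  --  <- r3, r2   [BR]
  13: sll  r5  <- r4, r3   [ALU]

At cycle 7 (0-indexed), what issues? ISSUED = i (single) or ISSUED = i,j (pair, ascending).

[0] i0  st  -- no-port MEM/BR
[1] i1+i2  beq+and  -- pair
[2] i3  st  -- no-port MEM/MEM
[3] i4  st  -- no-port MEM/MEM
[4] i5+i6  ld+or  -- pair
[5] i7+i8  sll+sll  -- pair
[6] i9+i10  and+sll  -- pair
[7] i11  sub  -- RAW r3
[8] i12+i13  blt+sll  -- pair

ISSUED = 11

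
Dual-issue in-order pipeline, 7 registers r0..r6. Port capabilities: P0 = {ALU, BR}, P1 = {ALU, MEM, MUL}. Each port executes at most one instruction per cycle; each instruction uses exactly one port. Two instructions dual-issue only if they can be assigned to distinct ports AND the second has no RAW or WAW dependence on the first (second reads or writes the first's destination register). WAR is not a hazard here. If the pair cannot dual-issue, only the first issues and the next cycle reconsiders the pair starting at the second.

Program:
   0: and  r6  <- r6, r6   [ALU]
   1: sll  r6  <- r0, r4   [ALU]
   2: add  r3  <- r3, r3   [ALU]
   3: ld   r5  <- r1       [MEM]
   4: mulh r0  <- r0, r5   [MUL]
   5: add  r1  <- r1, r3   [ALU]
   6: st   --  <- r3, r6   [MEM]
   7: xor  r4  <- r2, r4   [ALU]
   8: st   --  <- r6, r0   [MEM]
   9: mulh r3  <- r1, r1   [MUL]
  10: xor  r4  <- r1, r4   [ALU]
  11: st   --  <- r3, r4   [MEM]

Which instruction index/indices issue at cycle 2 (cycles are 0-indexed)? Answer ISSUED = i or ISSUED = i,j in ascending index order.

ISSUED = 3

t=0 i0:and ; WAW r6
t=1 i1+i2:sll/add ; pair
t=2 i3:ld ; no-port MEM/MUL
t=3 i4+i5:mulh/add ; pair
t=4 i6+i7:st/xor ; pair
t=5 i8:st ; no-port MEM/MUL
t=6 i9+i10:mulh/xor ; pair
t=7 i11:st ; tail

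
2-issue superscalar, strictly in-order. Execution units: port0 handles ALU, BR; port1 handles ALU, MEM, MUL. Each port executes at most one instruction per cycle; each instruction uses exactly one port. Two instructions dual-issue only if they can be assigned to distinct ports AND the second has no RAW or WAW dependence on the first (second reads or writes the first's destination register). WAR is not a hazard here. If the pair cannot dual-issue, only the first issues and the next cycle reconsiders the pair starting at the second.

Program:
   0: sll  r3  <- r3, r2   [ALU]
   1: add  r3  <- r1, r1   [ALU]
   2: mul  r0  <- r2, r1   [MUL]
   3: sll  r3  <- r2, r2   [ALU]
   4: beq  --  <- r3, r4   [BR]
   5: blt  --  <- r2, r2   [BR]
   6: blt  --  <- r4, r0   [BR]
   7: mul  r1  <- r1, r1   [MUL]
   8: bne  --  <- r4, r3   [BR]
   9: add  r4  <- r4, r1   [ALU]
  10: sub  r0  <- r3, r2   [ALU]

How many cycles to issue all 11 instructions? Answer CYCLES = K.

CYCLES = 8

t=0 i0:sll ; WAW r3
t=1 i1&i2:add;mul ; 2-wide
t=2 i3:sll ; RAW r3
t=3 i4:beq ; no-port BR/BR
t=4 i5:blt ; no-port BR/BR
t=5 i6&i7:blt;mul ; 2-wide
t=6 i8&i9:bne;add ; 2-wide
t=7 i10:sub ; tail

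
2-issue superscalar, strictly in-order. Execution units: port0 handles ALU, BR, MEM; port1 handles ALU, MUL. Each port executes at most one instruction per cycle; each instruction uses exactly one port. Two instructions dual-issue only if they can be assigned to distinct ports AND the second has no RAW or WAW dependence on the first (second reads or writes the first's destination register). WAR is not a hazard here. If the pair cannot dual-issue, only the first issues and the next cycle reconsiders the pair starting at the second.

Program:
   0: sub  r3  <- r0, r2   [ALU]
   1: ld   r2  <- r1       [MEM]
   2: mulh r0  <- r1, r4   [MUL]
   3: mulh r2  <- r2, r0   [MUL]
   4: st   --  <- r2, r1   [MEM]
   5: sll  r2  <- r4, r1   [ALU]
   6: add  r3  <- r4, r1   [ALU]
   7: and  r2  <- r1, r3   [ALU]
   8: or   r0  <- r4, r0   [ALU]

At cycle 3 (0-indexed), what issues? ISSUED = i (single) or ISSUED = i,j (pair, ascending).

ISSUED = 4,5

  cy0 -> i0/i1 (sub/ld) 2-wide
  cy1 -> i2 (mulh) no-port MUL/MUL
  cy2 -> i3 (mulh) RAW r2
  cy3 -> i4/i5 (st/sll) 2-wide
  cy4 -> i6 (add) RAW r3
  cy5 -> i7/i8 (and/or) 2-wide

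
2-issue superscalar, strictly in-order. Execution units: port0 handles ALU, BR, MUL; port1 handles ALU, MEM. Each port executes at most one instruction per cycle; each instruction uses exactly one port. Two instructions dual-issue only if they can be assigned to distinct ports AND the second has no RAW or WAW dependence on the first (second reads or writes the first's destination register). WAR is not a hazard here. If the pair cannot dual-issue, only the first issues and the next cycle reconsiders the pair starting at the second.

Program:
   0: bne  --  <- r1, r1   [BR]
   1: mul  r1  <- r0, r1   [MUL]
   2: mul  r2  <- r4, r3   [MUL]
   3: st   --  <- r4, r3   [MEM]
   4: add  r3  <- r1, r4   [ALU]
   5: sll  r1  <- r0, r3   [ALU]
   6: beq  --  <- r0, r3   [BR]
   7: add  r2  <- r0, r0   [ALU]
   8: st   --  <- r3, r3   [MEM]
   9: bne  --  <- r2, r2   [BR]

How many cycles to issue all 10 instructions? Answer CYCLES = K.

CYCLES = 7

c0: i0 bne.BR  no-port BR/MUL
c1: i1 mul.MUL  no-port MUL/MUL
c2: i2/i3 mul.MUL/st.MEM  pair
c3: i4 add.ALU  RAW r3
c4: i5/i6 sll.ALU/beq.BR  pair
c5: i7/i8 add.ALU/st.MEM  pair
c6: i9 bne.BR  tail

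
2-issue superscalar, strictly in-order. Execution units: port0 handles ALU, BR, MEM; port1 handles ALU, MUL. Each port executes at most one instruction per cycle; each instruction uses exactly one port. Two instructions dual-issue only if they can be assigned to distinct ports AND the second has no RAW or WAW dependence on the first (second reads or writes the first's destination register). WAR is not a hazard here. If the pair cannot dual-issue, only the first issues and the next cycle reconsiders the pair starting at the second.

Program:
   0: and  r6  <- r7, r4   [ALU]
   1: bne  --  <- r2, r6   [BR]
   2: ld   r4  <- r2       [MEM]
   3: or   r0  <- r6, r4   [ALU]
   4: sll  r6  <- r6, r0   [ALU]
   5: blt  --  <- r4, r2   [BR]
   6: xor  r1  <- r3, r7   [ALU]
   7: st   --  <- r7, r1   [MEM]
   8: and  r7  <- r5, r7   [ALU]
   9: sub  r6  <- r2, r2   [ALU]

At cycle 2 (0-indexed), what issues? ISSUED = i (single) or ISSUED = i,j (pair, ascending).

ISSUED = 2

  cy0 -> i0 (and) RAW r6
  cy1 -> i1 (bne) no-port BR/MEM
  cy2 -> i2 (ld) RAW r4
  cy3 -> i3 (or) RAW r0
  cy4 -> i4&i5 (sll+blt) 2-wide
  cy5 -> i6 (xor) RAW r1
  cy6 -> i7&i8 (st+and) 2-wide
  cy7 -> i9 (sub) tail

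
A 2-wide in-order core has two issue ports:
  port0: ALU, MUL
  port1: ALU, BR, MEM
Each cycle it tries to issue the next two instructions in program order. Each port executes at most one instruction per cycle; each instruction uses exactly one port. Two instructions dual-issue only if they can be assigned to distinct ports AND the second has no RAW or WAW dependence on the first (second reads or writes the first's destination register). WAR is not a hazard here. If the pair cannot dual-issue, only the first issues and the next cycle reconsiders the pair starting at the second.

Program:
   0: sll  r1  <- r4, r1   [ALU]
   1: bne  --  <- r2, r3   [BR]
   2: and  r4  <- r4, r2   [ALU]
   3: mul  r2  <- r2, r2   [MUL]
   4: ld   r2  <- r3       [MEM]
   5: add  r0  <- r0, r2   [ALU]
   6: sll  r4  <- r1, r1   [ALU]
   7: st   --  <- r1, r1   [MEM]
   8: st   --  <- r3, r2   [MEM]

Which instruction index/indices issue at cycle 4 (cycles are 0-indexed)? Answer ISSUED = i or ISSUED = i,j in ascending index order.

ISSUED = 7

  cy0 -> i0+i1 (sll;bne) 2-wide
  cy1 -> i2+i3 (and;mul) 2-wide
  cy2 -> i4 (ld) RAW r2
  cy3 -> i5+i6 (add;sll) 2-wide
  cy4 -> i7 (st) no-port MEM/MEM
  cy5 -> i8 (st) tail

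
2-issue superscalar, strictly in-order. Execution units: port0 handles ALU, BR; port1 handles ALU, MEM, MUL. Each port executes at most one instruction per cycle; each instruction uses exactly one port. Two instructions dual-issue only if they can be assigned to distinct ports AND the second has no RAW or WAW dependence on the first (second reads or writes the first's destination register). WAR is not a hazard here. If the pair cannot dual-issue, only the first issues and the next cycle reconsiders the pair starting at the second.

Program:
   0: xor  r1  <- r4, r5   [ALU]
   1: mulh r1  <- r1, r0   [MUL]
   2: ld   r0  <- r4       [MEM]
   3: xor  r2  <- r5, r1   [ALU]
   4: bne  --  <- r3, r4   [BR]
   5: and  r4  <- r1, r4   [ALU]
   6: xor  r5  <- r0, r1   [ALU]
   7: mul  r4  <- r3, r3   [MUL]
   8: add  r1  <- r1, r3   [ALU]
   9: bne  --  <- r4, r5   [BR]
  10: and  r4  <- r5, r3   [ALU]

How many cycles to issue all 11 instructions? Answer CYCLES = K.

CYCLES = 7

t=0 i0:xor ; RAW+WAW r1
t=1 i1:mulh ; no-port MUL/MEM
t=2 i2,i3:ld/xor ; pair
t=3 i4,i5:bne/and ; pair
t=4 i6,i7:xor/mul ; pair
t=5 i8,i9:add/bne ; pair
t=6 i10:and ; tail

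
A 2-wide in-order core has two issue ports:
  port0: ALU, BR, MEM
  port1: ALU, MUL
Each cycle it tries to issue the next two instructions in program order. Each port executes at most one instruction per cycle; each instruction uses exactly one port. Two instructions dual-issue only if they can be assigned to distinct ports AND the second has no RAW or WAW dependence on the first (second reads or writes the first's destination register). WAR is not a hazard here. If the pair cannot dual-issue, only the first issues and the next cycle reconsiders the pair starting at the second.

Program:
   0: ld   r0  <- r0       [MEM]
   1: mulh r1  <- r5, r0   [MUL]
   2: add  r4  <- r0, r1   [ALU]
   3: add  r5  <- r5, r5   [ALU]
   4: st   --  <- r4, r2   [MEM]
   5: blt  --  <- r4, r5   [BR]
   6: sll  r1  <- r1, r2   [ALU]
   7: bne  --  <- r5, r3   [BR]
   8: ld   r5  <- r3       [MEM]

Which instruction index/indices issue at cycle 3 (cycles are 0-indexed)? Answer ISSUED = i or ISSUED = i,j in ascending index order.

#0 head=0: ld.MEM i0 RAW r0
#1 head=1: mulh.MUL i1 RAW r1
#2 head=2: add.ALU add.ALU i2/i3 dual
#3 head=4: st.MEM i4 no-port MEM/BR
#4 head=5: blt.BR sll.ALU i5/i6 dual
#5 head=7: bne.BR i7 no-port BR/MEM
#6 head=8: ld.MEM i8 tail

ISSUED = 4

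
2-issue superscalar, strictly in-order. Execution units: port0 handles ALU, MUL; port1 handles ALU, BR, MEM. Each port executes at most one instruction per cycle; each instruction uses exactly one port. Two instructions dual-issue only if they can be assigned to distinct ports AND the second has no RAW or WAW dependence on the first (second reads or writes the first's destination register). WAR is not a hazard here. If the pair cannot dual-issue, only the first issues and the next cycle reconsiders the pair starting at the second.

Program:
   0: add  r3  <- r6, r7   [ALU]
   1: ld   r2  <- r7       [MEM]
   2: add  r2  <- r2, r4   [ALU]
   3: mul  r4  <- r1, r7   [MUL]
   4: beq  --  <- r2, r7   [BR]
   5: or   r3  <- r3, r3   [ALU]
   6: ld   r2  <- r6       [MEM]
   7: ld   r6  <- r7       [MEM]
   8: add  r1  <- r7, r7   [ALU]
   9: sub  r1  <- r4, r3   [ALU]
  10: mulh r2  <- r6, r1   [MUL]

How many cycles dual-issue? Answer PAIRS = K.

[0] i0/i1  add.ALU+ld.MEM  -- dual
[1] i2/i3  add.ALU+mul.MUL  -- dual
[2] i4/i5  beq.BR+or.ALU  -- dual
[3] i6  ld.MEM  -- no-port MEM/MEM
[4] i7/i8  ld.MEM+add.ALU  -- dual
[5] i9  sub.ALU  -- RAW r1
[6] i10  mulh.MUL  -- tail

PAIRS = 4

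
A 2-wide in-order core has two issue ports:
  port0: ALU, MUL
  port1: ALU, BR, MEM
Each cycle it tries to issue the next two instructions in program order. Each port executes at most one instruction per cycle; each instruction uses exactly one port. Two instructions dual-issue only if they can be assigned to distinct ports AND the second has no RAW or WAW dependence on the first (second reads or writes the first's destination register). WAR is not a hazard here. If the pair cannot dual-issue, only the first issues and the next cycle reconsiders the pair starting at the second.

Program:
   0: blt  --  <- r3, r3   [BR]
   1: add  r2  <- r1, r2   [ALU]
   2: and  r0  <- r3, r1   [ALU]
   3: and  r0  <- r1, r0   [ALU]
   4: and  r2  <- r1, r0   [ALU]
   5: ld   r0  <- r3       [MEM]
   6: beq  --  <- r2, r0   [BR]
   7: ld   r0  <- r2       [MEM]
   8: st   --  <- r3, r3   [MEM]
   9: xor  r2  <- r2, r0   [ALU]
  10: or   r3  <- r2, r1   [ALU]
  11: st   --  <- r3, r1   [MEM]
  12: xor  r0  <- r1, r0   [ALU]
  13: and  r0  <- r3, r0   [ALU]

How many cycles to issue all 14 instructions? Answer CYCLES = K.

CYCLES = 10

t=0 i0,i1:blt.BR+add.ALU ; 2-wide
t=1 i2:and.ALU ; RAW+WAW r0
t=2 i3:and.ALU ; RAW r0
t=3 i4,i5:and.ALU+ld.MEM ; 2-wide
t=4 i6:beq.BR ; no-port BR/MEM
t=5 i7:ld.MEM ; no-port MEM/MEM
t=6 i8,i9:st.MEM+xor.ALU ; 2-wide
t=7 i10:or.ALU ; RAW r3
t=8 i11,i12:st.MEM+xor.ALU ; 2-wide
t=9 i13:and.ALU ; tail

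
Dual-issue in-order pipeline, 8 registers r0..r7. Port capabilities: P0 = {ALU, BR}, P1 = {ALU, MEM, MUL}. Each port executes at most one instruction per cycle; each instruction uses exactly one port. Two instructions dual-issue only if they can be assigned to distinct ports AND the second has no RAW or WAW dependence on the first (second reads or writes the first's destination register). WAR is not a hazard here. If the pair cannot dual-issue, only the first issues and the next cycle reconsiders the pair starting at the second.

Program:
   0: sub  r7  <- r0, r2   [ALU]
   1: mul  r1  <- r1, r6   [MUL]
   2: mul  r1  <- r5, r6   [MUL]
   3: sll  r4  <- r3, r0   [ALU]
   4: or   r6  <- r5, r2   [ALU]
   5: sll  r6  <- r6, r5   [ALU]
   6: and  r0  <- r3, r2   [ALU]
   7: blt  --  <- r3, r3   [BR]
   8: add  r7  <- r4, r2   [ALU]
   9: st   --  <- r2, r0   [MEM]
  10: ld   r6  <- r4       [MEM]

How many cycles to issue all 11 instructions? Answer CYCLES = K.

#0 head=0: sub.ALU/mul.MUL i0,i1 2-wide
#1 head=2: mul.MUL/sll.ALU i2,i3 2-wide
#2 head=4: or.ALU i4 RAW+WAW r6
#3 head=5: sll.ALU/and.ALU i5,i6 2-wide
#4 head=7: blt.BR/add.ALU i7,i8 2-wide
#5 head=9: st.MEM i9 no-port MEM/MEM
#6 head=10: ld.MEM i10 tail

CYCLES = 7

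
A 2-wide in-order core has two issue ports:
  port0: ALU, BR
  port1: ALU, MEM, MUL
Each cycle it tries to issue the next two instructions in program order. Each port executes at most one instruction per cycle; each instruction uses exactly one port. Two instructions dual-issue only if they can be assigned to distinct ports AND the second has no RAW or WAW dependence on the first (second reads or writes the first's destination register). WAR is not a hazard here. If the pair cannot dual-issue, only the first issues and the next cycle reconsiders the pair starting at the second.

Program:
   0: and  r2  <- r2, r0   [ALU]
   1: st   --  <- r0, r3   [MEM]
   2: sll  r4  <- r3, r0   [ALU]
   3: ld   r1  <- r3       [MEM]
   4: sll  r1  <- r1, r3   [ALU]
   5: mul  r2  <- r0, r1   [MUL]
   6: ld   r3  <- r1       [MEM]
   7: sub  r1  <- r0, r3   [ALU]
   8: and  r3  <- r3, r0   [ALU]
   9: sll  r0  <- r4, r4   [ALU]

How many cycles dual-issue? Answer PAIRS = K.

PAIRS = 3

t=0 i0+i1:and;st ; 2-wide
t=1 i2+i3:sll;ld ; 2-wide
t=2 i4:sll ; RAW r1
t=3 i5:mul ; no-port MUL/MEM
t=4 i6:ld ; RAW r3
t=5 i7+i8:sub;and ; 2-wide
t=6 i9:sll ; tail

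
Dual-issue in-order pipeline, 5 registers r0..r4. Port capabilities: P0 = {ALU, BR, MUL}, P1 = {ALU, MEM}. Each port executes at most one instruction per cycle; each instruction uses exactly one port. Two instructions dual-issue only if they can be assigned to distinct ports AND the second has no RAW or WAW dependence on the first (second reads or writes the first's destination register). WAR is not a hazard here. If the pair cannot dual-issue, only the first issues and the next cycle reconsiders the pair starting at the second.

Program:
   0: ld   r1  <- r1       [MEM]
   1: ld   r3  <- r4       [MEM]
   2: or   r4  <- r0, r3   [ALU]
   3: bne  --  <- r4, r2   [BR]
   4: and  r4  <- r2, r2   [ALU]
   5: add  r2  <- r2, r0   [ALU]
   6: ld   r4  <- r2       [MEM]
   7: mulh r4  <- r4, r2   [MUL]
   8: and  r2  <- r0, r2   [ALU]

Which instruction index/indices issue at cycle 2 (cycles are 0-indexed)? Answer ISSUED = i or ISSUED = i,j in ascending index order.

[0] i0  ld.MEM  -- no-port MEM/MEM
[1] i1  ld.MEM  -- RAW r3
[2] i2  or.ALU  -- RAW r4
[3] i3/i4  bne.BR/and.ALU  -- 2-wide
[4] i5  add.ALU  -- RAW r2
[5] i6  ld.MEM  -- RAW+WAW r4
[6] i7/i8  mulh.MUL/and.ALU  -- 2-wide

ISSUED = 2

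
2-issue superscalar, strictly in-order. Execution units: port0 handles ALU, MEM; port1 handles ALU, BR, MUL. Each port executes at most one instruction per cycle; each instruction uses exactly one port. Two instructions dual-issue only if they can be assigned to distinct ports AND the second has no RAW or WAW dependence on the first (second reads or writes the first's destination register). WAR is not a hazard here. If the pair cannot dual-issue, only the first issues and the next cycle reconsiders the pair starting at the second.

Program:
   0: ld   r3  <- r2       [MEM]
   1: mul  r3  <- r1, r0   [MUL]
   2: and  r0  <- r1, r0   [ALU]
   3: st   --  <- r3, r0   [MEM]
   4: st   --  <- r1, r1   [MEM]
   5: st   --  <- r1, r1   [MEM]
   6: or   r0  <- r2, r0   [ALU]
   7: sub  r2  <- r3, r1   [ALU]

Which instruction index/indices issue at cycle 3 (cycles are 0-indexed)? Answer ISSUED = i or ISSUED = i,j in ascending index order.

[0] i0  ld  -- WAW r3
[1] i1&i2  mul and  -- dual
[2] i3  st  -- no-port MEM/MEM
[3] i4  st  -- no-port MEM/MEM
[4] i5&i6  st or  -- dual
[5] i7  sub  -- tail

ISSUED = 4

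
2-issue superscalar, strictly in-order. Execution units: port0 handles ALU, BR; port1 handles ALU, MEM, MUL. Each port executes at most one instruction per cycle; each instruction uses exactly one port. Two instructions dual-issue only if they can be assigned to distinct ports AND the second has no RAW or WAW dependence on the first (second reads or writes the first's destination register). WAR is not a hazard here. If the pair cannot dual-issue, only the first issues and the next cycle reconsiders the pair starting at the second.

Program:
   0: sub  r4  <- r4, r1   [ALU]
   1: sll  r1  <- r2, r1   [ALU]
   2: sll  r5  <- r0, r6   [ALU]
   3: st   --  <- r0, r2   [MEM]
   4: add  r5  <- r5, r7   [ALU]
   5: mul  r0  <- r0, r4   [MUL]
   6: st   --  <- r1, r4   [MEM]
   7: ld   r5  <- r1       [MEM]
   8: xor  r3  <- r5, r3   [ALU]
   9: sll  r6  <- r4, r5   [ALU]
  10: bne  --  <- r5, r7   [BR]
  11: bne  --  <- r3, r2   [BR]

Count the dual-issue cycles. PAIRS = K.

[0] i0&i1  sub.ALU/sll.ALU  -- 2-wide
[1] i2&i3  sll.ALU/st.MEM  -- 2-wide
[2] i4&i5  add.ALU/mul.MUL  -- 2-wide
[3] i6  st.MEM  -- no-port MEM/MEM
[4] i7  ld.MEM  -- RAW r5
[5] i8&i9  xor.ALU/sll.ALU  -- 2-wide
[6] i10  bne.BR  -- no-port BR/BR
[7] i11  bne.BR  -- tail

PAIRS = 4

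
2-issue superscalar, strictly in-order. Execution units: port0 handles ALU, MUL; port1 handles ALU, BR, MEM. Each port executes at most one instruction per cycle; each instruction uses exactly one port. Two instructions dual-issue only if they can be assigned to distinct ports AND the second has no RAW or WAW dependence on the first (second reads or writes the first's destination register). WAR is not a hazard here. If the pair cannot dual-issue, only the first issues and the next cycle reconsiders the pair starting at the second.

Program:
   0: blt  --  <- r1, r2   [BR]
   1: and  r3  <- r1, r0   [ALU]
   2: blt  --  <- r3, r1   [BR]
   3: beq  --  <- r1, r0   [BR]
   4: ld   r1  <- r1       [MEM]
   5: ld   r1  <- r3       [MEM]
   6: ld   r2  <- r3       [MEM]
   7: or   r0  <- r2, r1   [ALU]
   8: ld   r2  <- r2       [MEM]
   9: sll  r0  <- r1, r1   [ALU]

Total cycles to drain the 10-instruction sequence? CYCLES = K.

0. blt.BR and.ALU @i0,i1  | 2-wide
1. blt.BR @i2  | no-port BR/BR
2. beq.BR @i3  | no-port BR/MEM
3. ld.MEM @i4  | no-port MEM/MEM
4. ld.MEM @i5  | no-port MEM/MEM
5. ld.MEM @i6  | RAW r2
6. or.ALU ld.MEM @i7,i8  | 2-wide
7. sll.ALU @i9  | tail

CYCLES = 8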